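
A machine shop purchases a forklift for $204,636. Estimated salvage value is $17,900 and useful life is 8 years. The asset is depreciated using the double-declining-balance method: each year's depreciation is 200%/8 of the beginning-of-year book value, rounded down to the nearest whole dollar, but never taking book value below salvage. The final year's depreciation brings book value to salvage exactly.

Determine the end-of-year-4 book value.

Depreciable base = $204,636 − $17,900 = $186,736.
Year 1: ⌊$204,636 × 200%/8⌋ = $51,159. Book value $153,477.
Year 2: ⌊$153,477 × 200%/8⌋ = $38,369. Book value $115,108.
Year 3: ⌊$115,108 × 200%/8⌋ = $28,777. Book value $86,331.
Year 4: ⌊$86,331 × 200%/8⌋ = $21,582. Book value $64,749.

$64,749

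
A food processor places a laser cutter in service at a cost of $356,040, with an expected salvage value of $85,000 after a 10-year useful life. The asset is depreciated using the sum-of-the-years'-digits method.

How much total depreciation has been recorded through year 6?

Depreciable base = $356,040 − $85,000 = $271,040.
Sum of the years' digits = 10+9+8+7+6+5+4+3+2+1 = 55.
Year 1: $271,040 × 10/55 = $49,280. Book value $306,760.
Year 2: $271,040 × 9/55 = $44,352. Book value $262,408.
Year 3: $271,040 × 8/55 = $39,424. Book value $222,984.
Year 4: $271,040 × 7/55 = $34,496. Book value $188,488.
Year 5: $271,040 × 6/55 = $29,568. Book value $158,920.
Year 6: $271,040 × 5/55 = $24,640. Book value $134,280.
Accumulated through year 6 = $356,040 − $134,280 = $221,760.

$221,760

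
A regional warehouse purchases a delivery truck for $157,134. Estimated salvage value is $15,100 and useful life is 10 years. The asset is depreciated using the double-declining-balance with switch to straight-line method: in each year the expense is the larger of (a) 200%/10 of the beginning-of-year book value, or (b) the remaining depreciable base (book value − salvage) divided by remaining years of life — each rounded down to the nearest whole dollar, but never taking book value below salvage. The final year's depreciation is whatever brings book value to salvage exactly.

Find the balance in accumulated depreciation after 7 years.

Depreciable base = $157,134 − $15,100 = $142,034.
Year 1: DB = ⌊$157,134 × 200%/10⌋ = $31,426; SL = ⌊$142,034/10⌋ = $14,203 → take DB $31,426. Book value $125,708.
Year 2: DB = ⌊$125,708 × 200%/10⌋ = $25,141; SL = ⌊$110,608/9⌋ = $12,289 → take DB $25,141. Book value $100,567.
Year 3: DB = ⌊$100,567 × 200%/10⌋ = $20,113; SL = ⌊$85,467/8⌋ = $10,683 → take DB $20,113. Book value $80,454.
Year 4: DB = ⌊$80,454 × 200%/10⌋ = $16,090; SL = ⌊$65,354/7⌋ = $9,336 → take DB $16,090. Book value $64,364.
Year 5: DB = ⌊$64,364 × 200%/10⌋ = $12,872; SL = ⌊$49,264/6⌋ = $8,210 → take DB $12,872. Book value $51,492.
Year 6: DB = ⌊$51,492 × 200%/10⌋ = $10,298; SL = ⌊$36,392/5⌋ = $7,278 → take DB $10,298. Book value $41,194.
Year 7: DB = ⌊$41,194 × 200%/10⌋ = $8,238; SL = ⌊$26,094/4⌋ = $6,523 → take DB $8,238. Book value $32,956.
Accumulated through year 7 = $157,134 − $32,956 = $124,178.

$124,178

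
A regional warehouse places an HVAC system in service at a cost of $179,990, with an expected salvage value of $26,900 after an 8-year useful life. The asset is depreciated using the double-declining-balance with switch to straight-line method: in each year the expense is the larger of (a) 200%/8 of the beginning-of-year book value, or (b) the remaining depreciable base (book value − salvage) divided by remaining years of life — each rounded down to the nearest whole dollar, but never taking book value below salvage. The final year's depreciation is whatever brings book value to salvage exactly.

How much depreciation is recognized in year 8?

$0

Depreciable base = $179,990 − $26,900 = $153,090.
Year 1: DB = ⌊$179,990 × 200%/8⌋ = $44,997; SL = ⌊$153,090/8⌋ = $19,136 → take DB $44,997. Book value $134,993.
Year 2: DB = ⌊$134,993 × 200%/8⌋ = $33,748; SL = ⌊$108,093/7⌋ = $15,441 → take DB $33,748. Book value $101,245.
Year 3: DB = ⌊$101,245 × 200%/8⌋ = $25,311; SL = ⌊$74,345/6⌋ = $12,390 → take DB $25,311. Book value $75,934.
Year 4: DB = ⌊$75,934 × 200%/8⌋ = $18,983; SL = ⌊$49,034/5⌋ = $9,806 → take DB $18,983. Book value $56,951.
Year 5: DB = ⌊$56,951 × 200%/8⌋ = $14,237; SL = ⌊$30,051/4⌋ = $7,512 → take DB $14,237. Book value $42,714.
Year 6: DB = ⌊$42,714 × 200%/8⌋ = $10,678; SL = ⌊$15,814/3⌋ = $5,271 → take DB $10,678. Book value $32,036.
Year 7: DB = ⌊$32,036 × 200%/8⌋ = $8,009; SL = ⌊$5,136/2⌋ = $2,568 → take DB $8,009, capped at $5,136. Book value $26,900.
Year 8 (final): $26,900 − $26,900 = $0. Book value $26,900.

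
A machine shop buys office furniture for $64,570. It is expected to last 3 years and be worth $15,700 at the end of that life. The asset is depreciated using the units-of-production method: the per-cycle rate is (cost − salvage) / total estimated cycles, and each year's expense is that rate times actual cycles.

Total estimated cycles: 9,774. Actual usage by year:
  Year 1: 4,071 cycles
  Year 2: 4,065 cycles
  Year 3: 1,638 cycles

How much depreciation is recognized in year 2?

Depreciable base = $64,570 − $15,700 = $48,870.
Rate = $48,870 / 9,774 cycles = $5 per cycle.
Year 1: 4,071 × $5 = $20,355. Book value $44,215.
Year 2: 4,065 × $5 = $20,325. Book value $23,890.

$20,325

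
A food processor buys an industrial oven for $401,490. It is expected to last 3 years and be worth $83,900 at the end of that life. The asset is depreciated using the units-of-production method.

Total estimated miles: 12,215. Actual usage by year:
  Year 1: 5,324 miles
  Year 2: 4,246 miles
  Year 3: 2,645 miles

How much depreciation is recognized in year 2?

$110,396

Depreciable base = $401,490 − $83,900 = $317,590.
Rate = $317,590 / 12,215 miles = $26 per mile.
Year 1: 5,324 × $26 = $138,424. Book value $263,066.
Year 2: 4,246 × $26 = $110,396. Book value $152,670.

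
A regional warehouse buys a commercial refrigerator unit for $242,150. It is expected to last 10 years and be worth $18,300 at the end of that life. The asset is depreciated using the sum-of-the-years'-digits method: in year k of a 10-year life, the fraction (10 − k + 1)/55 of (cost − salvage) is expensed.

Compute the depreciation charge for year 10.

Depreciable base = $242,150 − $18,300 = $223,850.
Sum of the years' digits = 10+9+8+7+6+5+4+3+2+1 = 55.
Year 1: $223,850 × 10/55 = $40,700. Book value $201,450.
Year 2: $223,850 × 9/55 = $36,630. Book value $164,820.
Year 3: $223,850 × 8/55 = $32,560. Book value $132,260.
Year 4: $223,850 × 7/55 = $28,490. Book value $103,770.
Year 5: $223,850 × 6/55 = $24,420. Book value $79,350.
Year 6: $223,850 × 5/55 = $20,350. Book value $59,000.
Year 7: $223,850 × 4/55 = $16,280. Book value $42,720.
Year 8: $223,850 × 3/55 = $12,210. Book value $30,510.
Year 9: $223,850 × 2/55 = $8,140. Book value $22,370.
Year 10: $223,850 × 1/55 = $4,070. Book value $18,300.

$4,070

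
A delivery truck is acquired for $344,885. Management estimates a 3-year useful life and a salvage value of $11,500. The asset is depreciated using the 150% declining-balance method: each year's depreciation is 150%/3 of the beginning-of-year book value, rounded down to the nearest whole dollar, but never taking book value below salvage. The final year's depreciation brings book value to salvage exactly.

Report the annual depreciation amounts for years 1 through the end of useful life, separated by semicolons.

Depreciable base = $344,885 − $11,500 = $333,385.
Year 1: ⌊$344,885 × 150%/3⌋ = $172,442. Book value $172,443.
Year 2: ⌊$172,443 × 150%/3⌋ = $86,221. Book value $86,222.
Year 3 (final): $86,222 − $11,500 = $74,722. Book value $11,500.

$172,442; $86,221; $74,722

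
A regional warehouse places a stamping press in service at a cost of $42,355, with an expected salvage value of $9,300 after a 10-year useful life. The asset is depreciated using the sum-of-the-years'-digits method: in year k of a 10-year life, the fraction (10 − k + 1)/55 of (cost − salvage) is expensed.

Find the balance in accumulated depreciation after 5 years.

$24,040

Depreciable base = $42,355 − $9,300 = $33,055.
Sum of the years' digits = 10+9+8+7+6+5+4+3+2+1 = 55.
Year 1: $33,055 × 10/55 = $6,010. Book value $36,345.
Year 2: $33,055 × 9/55 = $5,409. Book value $30,936.
Year 3: $33,055 × 8/55 = $4,808. Book value $26,128.
Year 4: $33,055 × 7/55 = $4,207. Book value $21,921.
Year 5: $33,055 × 6/55 = $3,606. Book value $18,315.
Accumulated through year 5 = $42,355 − $18,315 = $24,040.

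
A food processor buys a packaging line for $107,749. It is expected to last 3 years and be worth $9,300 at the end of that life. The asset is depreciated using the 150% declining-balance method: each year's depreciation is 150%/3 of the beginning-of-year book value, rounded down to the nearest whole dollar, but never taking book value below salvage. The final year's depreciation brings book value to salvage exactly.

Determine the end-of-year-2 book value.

Depreciable base = $107,749 − $9,300 = $98,449.
Year 1: ⌊$107,749 × 150%/3⌋ = $53,874. Book value $53,875.
Year 2: ⌊$53,875 × 150%/3⌋ = $26,937. Book value $26,938.

$26,938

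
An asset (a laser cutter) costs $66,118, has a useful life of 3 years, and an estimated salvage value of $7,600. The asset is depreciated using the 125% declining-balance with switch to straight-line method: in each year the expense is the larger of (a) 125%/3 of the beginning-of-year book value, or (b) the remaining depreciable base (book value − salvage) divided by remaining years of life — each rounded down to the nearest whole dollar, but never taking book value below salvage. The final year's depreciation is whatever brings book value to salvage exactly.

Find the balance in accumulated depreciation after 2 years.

$43,619

Depreciable base = $66,118 − $7,600 = $58,518.
Year 1: DB = ⌊$66,118 × 125%/3⌋ = $27,549; SL = ⌊$58,518/3⌋ = $19,506 → take DB $27,549. Book value $38,569.
Year 2: DB = ⌊$38,569 × 125%/3⌋ = $16,070; SL = ⌊$30,969/2⌋ = $15,484 → take DB $16,070. Book value $22,499.
Accumulated through year 2 = $66,118 − $22,499 = $43,619.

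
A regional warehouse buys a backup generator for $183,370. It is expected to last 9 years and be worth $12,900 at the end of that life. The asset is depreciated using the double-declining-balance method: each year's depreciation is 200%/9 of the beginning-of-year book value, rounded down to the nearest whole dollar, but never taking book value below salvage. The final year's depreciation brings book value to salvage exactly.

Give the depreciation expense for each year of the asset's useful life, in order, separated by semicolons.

$40,748; $31,693; $24,650; $19,173; $14,912; $11,598; $9,021; $7,016; $11,659

Depreciable base = $183,370 − $12,900 = $170,470.
Year 1: ⌊$183,370 × 200%/9⌋ = $40,748. Book value $142,622.
Year 2: ⌊$142,622 × 200%/9⌋ = $31,693. Book value $110,929.
Year 3: ⌊$110,929 × 200%/9⌋ = $24,650. Book value $86,279.
Year 4: ⌊$86,279 × 200%/9⌋ = $19,173. Book value $67,106.
Year 5: ⌊$67,106 × 200%/9⌋ = $14,912. Book value $52,194.
Year 6: ⌊$52,194 × 200%/9⌋ = $11,598. Book value $40,596.
Year 7: ⌊$40,596 × 200%/9⌋ = $9,021. Book value $31,575.
Year 8: ⌊$31,575 × 200%/9⌋ = $7,016. Book value $24,559.
Year 9 (final): $24,559 − $12,900 = $11,659. Book value $12,900.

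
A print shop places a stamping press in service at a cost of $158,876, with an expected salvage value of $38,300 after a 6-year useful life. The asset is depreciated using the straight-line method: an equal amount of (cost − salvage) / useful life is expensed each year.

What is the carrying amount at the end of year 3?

$98,588

Depreciable base = $158,876 − $38,300 = $120,576.
Annual expense = $120,576 / 6 = $20,096.
End of year 1: book value $138,780.
End of year 2: book value $118,684.
End of year 3: book value $98,588.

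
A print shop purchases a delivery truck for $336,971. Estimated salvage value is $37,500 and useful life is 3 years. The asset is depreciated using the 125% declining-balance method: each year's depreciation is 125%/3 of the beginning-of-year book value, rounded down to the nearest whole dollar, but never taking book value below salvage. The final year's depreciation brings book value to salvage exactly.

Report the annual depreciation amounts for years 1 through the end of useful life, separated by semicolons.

Depreciable base = $336,971 − $37,500 = $299,471.
Year 1: ⌊$336,971 × 125%/3⌋ = $140,404. Book value $196,567.
Year 2: ⌊$196,567 × 125%/3⌋ = $81,902. Book value $114,665.
Year 3 (final): $114,665 − $37,500 = $77,165. Book value $37,500.

$140,404; $81,902; $77,165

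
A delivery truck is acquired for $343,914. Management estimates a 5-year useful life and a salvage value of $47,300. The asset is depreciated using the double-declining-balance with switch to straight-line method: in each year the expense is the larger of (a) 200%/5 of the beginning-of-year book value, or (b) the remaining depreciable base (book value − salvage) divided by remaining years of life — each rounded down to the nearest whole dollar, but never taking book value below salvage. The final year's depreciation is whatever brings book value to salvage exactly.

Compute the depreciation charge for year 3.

Depreciable base = $343,914 − $47,300 = $296,614.
Year 1: DB = ⌊$343,914 × 200%/5⌋ = $137,565; SL = ⌊$296,614/5⌋ = $59,322 → take DB $137,565. Book value $206,349.
Year 2: DB = ⌊$206,349 × 200%/5⌋ = $82,539; SL = ⌊$159,049/4⌋ = $39,762 → take DB $82,539. Book value $123,810.
Year 3: DB = ⌊$123,810 × 200%/5⌋ = $49,524; SL = ⌊$76,510/3⌋ = $25,503 → take DB $49,524. Book value $74,286.

$49,524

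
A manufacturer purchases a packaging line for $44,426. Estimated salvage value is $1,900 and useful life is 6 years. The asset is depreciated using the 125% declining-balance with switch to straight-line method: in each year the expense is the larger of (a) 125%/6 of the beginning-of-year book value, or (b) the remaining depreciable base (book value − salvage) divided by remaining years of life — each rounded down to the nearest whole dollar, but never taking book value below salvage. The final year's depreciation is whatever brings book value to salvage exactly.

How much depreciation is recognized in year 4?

Depreciable base = $44,426 − $1,900 = $42,526.
Year 1: DB = ⌊$44,426 × 125%/6⌋ = $9,255; SL = ⌊$42,526/6⌋ = $7,087 → take DB $9,255. Book value $35,171.
Year 2: DB = ⌊$35,171 × 125%/6⌋ = $7,327; SL = ⌊$33,271/5⌋ = $6,654 → take DB $7,327. Book value $27,844.
Year 3: DB = ⌊$27,844 × 125%/6⌋ = $5,800; SL = ⌊$25,944/4⌋ = $6,486 → take SL $6,486. Book value $21,358.
Year 4: DB = ⌊$21,358 × 125%/6⌋ = $4,449; SL = ⌊$19,458/3⌋ = $6,486 → take SL $6,486. Book value $14,872.

$6,486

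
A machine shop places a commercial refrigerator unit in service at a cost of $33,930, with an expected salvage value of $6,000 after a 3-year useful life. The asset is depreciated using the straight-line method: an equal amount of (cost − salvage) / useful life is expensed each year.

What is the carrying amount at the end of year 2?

$15,310

Depreciable base = $33,930 − $6,000 = $27,930.
Annual expense = $27,930 / 3 = $9,310.
End of year 1: book value $24,620.
End of year 2: book value $15,310.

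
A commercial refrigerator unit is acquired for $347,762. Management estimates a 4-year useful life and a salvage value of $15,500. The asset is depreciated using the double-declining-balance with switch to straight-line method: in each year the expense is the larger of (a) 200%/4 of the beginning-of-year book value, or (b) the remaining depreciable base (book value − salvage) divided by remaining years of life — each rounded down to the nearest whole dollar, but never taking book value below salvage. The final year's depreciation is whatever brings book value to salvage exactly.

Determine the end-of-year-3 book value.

$43,471

Depreciable base = $347,762 − $15,500 = $332,262.
Year 1: DB = ⌊$347,762 × 200%/4⌋ = $173,881; SL = ⌊$332,262/4⌋ = $83,065 → take DB $173,881. Book value $173,881.
Year 2: DB = ⌊$173,881 × 200%/4⌋ = $86,940; SL = ⌊$158,381/3⌋ = $52,793 → take DB $86,940. Book value $86,941.
Year 3: DB = ⌊$86,941 × 200%/4⌋ = $43,470; SL = ⌊$71,441/2⌋ = $35,720 → take DB $43,470. Book value $43,471.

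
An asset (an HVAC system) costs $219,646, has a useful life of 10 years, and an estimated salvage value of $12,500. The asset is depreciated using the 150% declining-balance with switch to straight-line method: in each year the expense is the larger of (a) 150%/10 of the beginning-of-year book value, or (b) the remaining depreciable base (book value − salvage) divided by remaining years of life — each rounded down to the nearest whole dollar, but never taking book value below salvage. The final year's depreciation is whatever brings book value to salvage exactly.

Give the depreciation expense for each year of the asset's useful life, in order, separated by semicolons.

$32,946; $28,005; $23,804; $20,233; $17,198; $16,992; $16,992; $16,992; $16,992; $16,992

Depreciable base = $219,646 − $12,500 = $207,146.
Year 1: DB = ⌊$219,646 × 150%/10⌋ = $32,946; SL = ⌊$207,146/10⌋ = $20,714 → take DB $32,946. Book value $186,700.
Year 2: DB = ⌊$186,700 × 150%/10⌋ = $28,005; SL = ⌊$174,200/9⌋ = $19,355 → take DB $28,005. Book value $158,695.
Year 3: DB = ⌊$158,695 × 150%/10⌋ = $23,804; SL = ⌊$146,195/8⌋ = $18,274 → take DB $23,804. Book value $134,891.
Year 4: DB = ⌊$134,891 × 150%/10⌋ = $20,233; SL = ⌊$122,391/7⌋ = $17,484 → take DB $20,233. Book value $114,658.
Year 5: DB = ⌊$114,658 × 150%/10⌋ = $17,198; SL = ⌊$102,158/6⌋ = $17,026 → take DB $17,198. Book value $97,460.
Year 6: DB = ⌊$97,460 × 150%/10⌋ = $14,619; SL = ⌊$84,960/5⌋ = $16,992 → take SL $16,992. Book value $80,468.
Year 7: DB = ⌊$80,468 × 150%/10⌋ = $12,070; SL = ⌊$67,968/4⌋ = $16,992 → take SL $16,992. Book value $63,476.
Year 8: DB = ⌊$63,476 × 150%/10⌋ = $9,521; SL = ⌊$50,976/3⌋ = $16,992 → take SL $16,992. Book value $46,484.
Year 9: DB = ⌊$46,484 × 150%/10⌋ = $6,972; SL = ⌊$33,984/2⌋ = $16,992 → take SL $16,992. Book value $29,492.
Year 10 (final): $29,492 − $12,500 = $16,992. Book value $12,500.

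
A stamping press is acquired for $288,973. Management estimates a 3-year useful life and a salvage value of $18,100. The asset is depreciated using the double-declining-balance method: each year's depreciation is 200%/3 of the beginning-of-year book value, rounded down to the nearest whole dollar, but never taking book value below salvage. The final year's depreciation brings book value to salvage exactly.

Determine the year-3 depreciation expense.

$14,009

Depreciable base = $288,973 − $18,100 = $270,873.
Year 1: ⌊$288,973 × 200%/3⌋ = $192,648. Book value $96,325.
Year 2: ⌊$96,325 × 200%/3⌋ = $64,216. Book value $32,109.
Year 3 (final): $32,109 − $18,100 = $14,009. Book value $18,100.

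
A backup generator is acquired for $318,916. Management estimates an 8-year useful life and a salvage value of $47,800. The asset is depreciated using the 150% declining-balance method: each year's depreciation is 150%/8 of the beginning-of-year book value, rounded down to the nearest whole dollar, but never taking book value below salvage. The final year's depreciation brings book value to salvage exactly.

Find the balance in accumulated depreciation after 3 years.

$147,856

Depreciable base = $318,916 − $47,800 = $271,116.
Year 1: ⌊$318,916 × 150%/8⌋ = $59,796. Book value $259,120.
Year 2: ⌊$259,120 × 150%/8⌋ = $48,585. Book value $210,535.
Year 3: ⌊$210,535 × 150%/8⌋ = $39,475. Book value $171,060.
Accumulated through year 3 = $318,916 − $171,060 = $147,856.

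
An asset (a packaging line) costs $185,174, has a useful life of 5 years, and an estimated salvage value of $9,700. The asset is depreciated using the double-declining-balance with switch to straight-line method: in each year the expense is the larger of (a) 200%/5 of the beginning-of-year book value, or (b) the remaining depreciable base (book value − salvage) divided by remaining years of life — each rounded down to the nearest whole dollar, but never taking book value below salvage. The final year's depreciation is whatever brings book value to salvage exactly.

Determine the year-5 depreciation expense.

Depreciable base = $185,174 − $9,700 = $175,474.
Year 1: DB = ⌊$185,174 × 200%/5⌋ = $74,069; SL = ⌊$175,474/5⌋ = $35,094 → take DB $74,069. Book value $111,105.
Year 2: DB = ⌊$111,105 × 200%/5⌋ = $44,442; SL = ⌊$101,405/4⌋ = $25,351 → take DB $44,442. Book value $66,663.
Year 3: DB = ⌊$66,663 × 200%/5⌋ = $26,665; SL = ⌊$56,963/3⌋ = $18,987 → take DB $26,665. Book value $39,998.
Year 4: DB = ⌊$39,998 × 200%/5⌋ = $15,999; SL = ⌊$30,298/2⌋ = $15,149 → take DB $15,999. Book value $23,999.
Year 5 (final): $23,999 − $9,700 = $14,299. Book value $9,700.

$14,299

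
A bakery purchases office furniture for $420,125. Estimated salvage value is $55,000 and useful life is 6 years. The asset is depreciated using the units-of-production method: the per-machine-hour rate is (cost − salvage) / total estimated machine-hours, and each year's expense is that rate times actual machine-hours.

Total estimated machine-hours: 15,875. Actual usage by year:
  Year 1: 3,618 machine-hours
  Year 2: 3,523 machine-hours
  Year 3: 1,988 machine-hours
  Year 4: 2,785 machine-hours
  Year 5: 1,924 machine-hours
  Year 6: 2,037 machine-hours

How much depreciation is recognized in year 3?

Depreciable base = $420,125 − $55,000 = $365,125.
Rate = $365,125 / 15,875 machine-hours = $23 per machine-hour.
Year 1: 3,618 × $23 = $83,214. Book value $336,911.
Year 2: 3,523 × $23 = $81,029. Book value $255,882.
Year 3: 1,988 × $23 = $45,724. Book value $210,158.

$45,724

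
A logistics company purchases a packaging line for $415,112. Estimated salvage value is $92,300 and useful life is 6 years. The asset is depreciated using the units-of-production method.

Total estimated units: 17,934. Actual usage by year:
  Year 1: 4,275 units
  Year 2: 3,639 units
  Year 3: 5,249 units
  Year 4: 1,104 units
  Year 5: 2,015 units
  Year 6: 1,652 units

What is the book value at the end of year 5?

$122,036

Depreciable base = $415,112 − $92,300 = $322,812.
Rate = $322,812 / 17,934 units = $18 per unit.
Year 1: 4,275 × $18 = $76,950. Book value $338,162.
Year 2: 3,639 × $18 = $65,502. Book value $272,660.
Year 3: 5,249 × $18 = $94,482. Book value $178,178.
Year 4: 1,104 × $18 = $19,872. Book value $158,306.
Year 5: 2,015 × $18 = $36,270. Book value $122,036.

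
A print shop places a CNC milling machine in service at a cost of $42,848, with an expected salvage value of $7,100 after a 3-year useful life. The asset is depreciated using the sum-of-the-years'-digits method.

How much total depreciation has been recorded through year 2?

$29,790

Depreciable base = $42,848 − $7,100 = $35,748.
Sum of the years' digits = 3+2+1 = 6.
Year 1: $35,748 × 3/6 = $17,874. Book value $24,974.
Year 2: $35,748 × 2/6 = $11,916. Book value $13,058.
Accumulated through year 2 = $42,848 − $13,058 = $29,790.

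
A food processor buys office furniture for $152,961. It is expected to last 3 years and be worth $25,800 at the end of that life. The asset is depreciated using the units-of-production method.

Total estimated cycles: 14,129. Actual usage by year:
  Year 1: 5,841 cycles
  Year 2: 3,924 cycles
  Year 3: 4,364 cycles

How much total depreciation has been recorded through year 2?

Depreciable base = $152,961 − $25,800 = $127,161.
Rate = $127,161 / 14,129 cycles = $9 per cycle.
Year 1: 5,841 × $9 = $52,569. Book value $100,392.
Year 2: 3,924 × $9 = $35,316. Book value $65,076.
Accumulated through year 2 = $152,961 − $65,076 = $87,885.

$87,885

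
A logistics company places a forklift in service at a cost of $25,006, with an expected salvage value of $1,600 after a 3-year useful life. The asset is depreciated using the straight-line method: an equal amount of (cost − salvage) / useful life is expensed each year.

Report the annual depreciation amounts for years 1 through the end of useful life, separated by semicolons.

$7,802; $7,802; $7,802

Depreciable base = $25,006 − $1,600 = $23,406.
Annual expense = $23,406 / 3 = $7,802.
End of year 1: book value $17,204.
End of year 2: book value $9,402.
End of year 3: book value $1,600.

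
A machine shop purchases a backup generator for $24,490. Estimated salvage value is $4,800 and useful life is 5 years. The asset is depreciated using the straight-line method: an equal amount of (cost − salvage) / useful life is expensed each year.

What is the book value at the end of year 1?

$20,552

Depreciable base = $24,490 − $4,800 = $19,690.
Annual expense = $19,690 / 5 = $3,938.
End of year 1: book value $20,552.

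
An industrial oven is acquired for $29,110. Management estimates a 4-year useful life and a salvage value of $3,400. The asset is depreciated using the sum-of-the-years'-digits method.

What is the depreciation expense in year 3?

$5,142

Depreciable base = $29,110 − $3,400 = $25,710.
Sum of the years' digits = 4+3+2+1 = 10.
Year 1: $25,710 × 4/10 = $10,284. Book value $18,826.
Year 2: $25,710 × 3/10 = $7,713. Book value $11,113.
Year 3: $25,710 × 2/10 = $5,142. Book value $5,971.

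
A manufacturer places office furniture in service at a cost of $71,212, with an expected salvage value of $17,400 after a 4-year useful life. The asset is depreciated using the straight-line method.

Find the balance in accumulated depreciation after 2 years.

Depreciable base = $71,212 − $17,400 = $53,812.
Annual expense = $53,812 / 4 = $13,453.
End of year 1: book value $57,759.
End of year 2: book value $44,306.
Accumulated through year 2 = $71,212 − $44,306 = $26,906.

$26,906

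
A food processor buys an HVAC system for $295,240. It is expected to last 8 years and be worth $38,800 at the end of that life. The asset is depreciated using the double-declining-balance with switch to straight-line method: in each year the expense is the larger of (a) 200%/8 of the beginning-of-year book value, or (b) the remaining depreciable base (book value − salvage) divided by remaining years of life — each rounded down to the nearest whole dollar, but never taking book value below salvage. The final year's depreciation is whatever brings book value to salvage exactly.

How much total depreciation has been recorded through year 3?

$170,685

Depreciable base = $295,240 − $38,800 = $256,440.
Year 1: DB = ⌊$295,240 × 200%/8⌋ = $73,810; SL = ⌊$256,440/8⌋ = $32,055 → take DB $73,810. Book value $221,430.
Year 2: DB = ⌊$221,430 × 200%/8⌋ = $55,357; SL = ⌊$182,630/7⌋ = $26,090 → take DB $55,357. Book value $166,073.
Year 3: DB = ⌊$166,073 × 200%/8⌋ = $41,518; SL = ⌊$127,273/6⌋ = $21,212 → take DB $41,518. Book value $124,555.
Accumulated through year 3 = $295,240 − $124,555 = $170,685.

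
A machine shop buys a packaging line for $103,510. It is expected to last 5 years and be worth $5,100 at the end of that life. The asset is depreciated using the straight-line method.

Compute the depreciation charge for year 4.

Depreciable base = $103,510 − $5,100 = $98,410.
Annual expense = $98,410 / 5 = $19,682.

$19,682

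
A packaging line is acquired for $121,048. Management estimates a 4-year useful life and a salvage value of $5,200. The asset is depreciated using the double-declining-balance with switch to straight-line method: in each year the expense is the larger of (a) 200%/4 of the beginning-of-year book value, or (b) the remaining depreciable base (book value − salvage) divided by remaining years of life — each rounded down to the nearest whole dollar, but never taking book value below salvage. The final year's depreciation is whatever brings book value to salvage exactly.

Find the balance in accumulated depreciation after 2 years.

$90,786

Depreciable base = $121,048 − $5,200 = $115,848.
Year 1: DB = ⌊$121,048 × 200%/4⌋ = $60,524; SL = ⌊$115,848/4⌋ = $28,962 → take DB $60,524. Book value $60,524.
Year 2: DB = ⌊$60,524 × 200%/4⌋ = $30,262; SL = ⌊$55,324/3⌋ = $18,441 → take DB $30,262. Book value $30,262.
Accumulated through year 2 = $121,048 − $30,262 = $90,786.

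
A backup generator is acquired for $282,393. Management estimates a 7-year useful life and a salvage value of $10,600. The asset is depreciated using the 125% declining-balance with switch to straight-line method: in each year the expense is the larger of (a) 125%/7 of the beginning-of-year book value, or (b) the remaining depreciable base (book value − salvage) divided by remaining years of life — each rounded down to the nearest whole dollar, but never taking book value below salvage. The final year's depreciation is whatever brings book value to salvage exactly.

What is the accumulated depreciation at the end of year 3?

Depreciable base = $282,393 − $10,600 = $271,793.
Year 1: DB = ⌊$282,393 × 125%/7⌋ = $50,427; SL = ⌊$271,793/7⌋ = $38,827 → take DB $50,427. Book value $231,966.
Year 2: DB = ⌊$231,966 × 125%/7⌋ = $41,422; SL = ⌊$221,366/6⌋ = $36,894 → take DB $41,422. Book value $190,544.
Year 3: DB = ⌊$190,544 × 125%/7⌋ = $34,025; SL = ⌊$179,944/5⌋ = $35,988 → take SL $35,988. Book value $154,556.
Accumulated through year 3 = $282,393 − $154,556 = $127,837.

$127,837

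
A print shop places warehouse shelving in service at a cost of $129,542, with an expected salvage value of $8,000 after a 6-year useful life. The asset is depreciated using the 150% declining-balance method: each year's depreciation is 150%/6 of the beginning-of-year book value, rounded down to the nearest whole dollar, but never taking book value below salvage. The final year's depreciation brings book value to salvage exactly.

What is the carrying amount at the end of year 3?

$54,651

Depreciable base = $129,542 − $8,000 = $121,542.
Year 1: ⌊$129,542 × 150%/6⌋ = $32,385. Book value $97,157.
Year 2: ⌊$97,157 × 150%/6⌋ = $24,289. Book value $72,868.
Year 3: ⌊$72,868 × 150%/6⌋ = $18,217. Book value $54,651.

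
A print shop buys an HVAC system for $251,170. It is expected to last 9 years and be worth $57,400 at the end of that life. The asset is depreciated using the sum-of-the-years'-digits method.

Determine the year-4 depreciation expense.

$25,836

Depreciable base = $251,170 − $57,400 = $193,770.
Sum of the years' digits = 9+8+7+6+5+4+3+2+1 = 45.
Year 1: $193,770 × 9/45 = $38,754. Book value $212,416.
Year 2: $193,770 × 8/45 = $34,448. Book value $177,968.
Year 3: $193,770 × 7/45 = $30,142. Book value $147,826.
Year 4: $193,770 × 6/45 = $25,836. Book value $121,990.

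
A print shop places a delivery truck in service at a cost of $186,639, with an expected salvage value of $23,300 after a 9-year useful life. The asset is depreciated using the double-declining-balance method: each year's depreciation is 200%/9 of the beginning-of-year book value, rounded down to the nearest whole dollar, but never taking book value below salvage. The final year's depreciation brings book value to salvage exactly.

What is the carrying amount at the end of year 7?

Depreciable base = $186,639 − $23,300 = $163,339.
Year 1: ⌊$186,639 × 200%/9⌋ = $41,475. Book value $145,164.
Year 2: ⌊$145,164 × 200%/9⌋ = $32,258. Book value $112,906.
Year 3: ⌊$112,906 × 200%/9⌋ = $25,090. Book value $87,816.
Year 4: ⌊$87,816 × 200%/9⌋ = $19,514. Book value $68,302.
Year 5: ⌊$68,302 × 200%/9⌋ = $15,178. Book value $53,124.
Year 6: ⌊$53,124 × 200%/9⌋ = $11,805. Book value $41,319.
Year 7: ⌊$41,319 × 200%/9⌋ = $9,182. Book value $32,137.

$32,137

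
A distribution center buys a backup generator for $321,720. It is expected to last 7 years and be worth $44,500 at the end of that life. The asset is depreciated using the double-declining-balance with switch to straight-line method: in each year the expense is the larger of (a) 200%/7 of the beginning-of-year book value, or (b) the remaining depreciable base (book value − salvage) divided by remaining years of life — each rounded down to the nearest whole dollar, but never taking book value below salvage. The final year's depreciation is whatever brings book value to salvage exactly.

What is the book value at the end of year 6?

$44,500

Depreciable base = $321,720 − $44,500 = $277,220.
Year 1: DB = ⌊$321,720 × 200%/7⌋ = $91,920; SL = ⌊$277,220/7⌋ = $39,602 → take DB $91,920. Book value $229,800.
Year 2: DB = ⌊$229,800 × 200%/7⌋ = $65,657; SL = ⌊$185,300/6⌋ = $30,883 → take DB $65,657. Book value $164,143.
Year 3: DB = ⌊$164,143 × 200%/7⌋ = $46,898; SL = ⌊$119,643/5⌋ = $23,928 → take DB $46,898. Book value $117,245.
Year 4: DB = ⌊$117,245 × 200%/7⌋ = $33,498; SL = ⌊$72,745/4⌋ = $18,186 → take DB $33,498. Book value $83,747.
Year 5: DB = ⌊$83,747 × 200%/7⌋ = $23,927; SL = ⌊$39,247/3⌋ = $13,082 → take DB $23,927. Book value $59,820.
Year 6: DB = ⌊$59,820 × 200%/7⌋ = $17,091; SL = ⌊$15,320/2⌋ = $7,660 → take DB $17,091, capped at $15,320. Book value $44,500.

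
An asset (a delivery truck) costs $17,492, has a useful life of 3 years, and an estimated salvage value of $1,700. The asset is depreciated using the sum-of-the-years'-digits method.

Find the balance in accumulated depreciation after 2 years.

$13,160

Depreciable base = $17,492 − $1,700 = $15,792.
Sum of the years' digits = 3+2+1 = 6.
Year 1: $15,792 × 3/6 = $7,896. Book value $9,596.
Year 2: $15,792 × 2/6 = $5,264. Book value $4,332.
Accumulated through year 2 = $17,492 − $4,332 = $13,160.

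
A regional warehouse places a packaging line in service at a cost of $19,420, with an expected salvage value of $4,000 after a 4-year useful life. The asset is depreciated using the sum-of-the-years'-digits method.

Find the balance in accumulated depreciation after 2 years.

$10,794

Depreciable base = $19,420 − $4,000 = $15,420.
Sum of the years' digits = 4+3+2+1 = 10.
Year 1: $15,420 × 4/10 = $6,168. Book value $13,252.
Year 2: $15,420 × 3/10 = $4,626. Book value $8,626.
Accumulated through year 2 = $19,420 − $8,626 = $10,794.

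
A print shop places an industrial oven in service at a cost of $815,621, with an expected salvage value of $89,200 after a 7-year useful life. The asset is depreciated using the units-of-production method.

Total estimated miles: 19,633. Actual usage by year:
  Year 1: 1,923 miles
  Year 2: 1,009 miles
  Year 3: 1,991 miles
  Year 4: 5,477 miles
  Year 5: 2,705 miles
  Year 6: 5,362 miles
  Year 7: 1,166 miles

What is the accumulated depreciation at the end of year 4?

Depreciable base = $815,621 − $89,200 = $726,421.
Rate = $726,421 / 19,633 miles = $37 per mile.
Year 1: 1,923 × $37 = $71,151. Book value $744,470.
Year 2: 1,009 × $37 = $37,333. Book value $707,137.
Year 3: 1,991 × $37 = $73,667. Book value $633,470.
Year 4: 5,477 × $37 = $202,649. Book value $430,821.
Accumulated through year 4 = $815,621 − $430,821 = $384,800.

$384,800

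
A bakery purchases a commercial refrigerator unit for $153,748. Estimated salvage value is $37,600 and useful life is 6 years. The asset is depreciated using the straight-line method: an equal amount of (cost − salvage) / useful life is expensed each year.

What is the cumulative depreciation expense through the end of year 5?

Depreciable base = $153,748 − $37,600 = $116,148.
Annual expense = $116,148 / 6 = $19,358.
End of year 1: book value $134,390.
End of year 2: book value $115,032.
End of year 3: book value $95,674.
End of year 4: book value $76,316.
End of year 5: book value $56,958.
Accumulated through year 5 = $153,748 − $56,958 = $96,790.

$96,790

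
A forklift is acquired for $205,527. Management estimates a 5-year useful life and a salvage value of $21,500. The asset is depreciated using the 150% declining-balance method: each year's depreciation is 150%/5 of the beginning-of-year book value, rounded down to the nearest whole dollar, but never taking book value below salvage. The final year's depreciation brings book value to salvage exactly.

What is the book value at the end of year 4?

Depreciable base = $205,527 − $21,500 = $184,027.
Year 1: ⌊$205,527 × 150%/5⌋ = $61,658. Book value $143,869.
Year 2: ⌊$143,869 × 150%/5⌋ = $43,160. Book value $100,709.
Year 3: ⌊$100,709 × 150%/5⌋ = $30,212. Book value $70,497.
Year 4: ⌊$70,497 × 150%/5⌋ = $21,149. Book value $49,348.

$49,348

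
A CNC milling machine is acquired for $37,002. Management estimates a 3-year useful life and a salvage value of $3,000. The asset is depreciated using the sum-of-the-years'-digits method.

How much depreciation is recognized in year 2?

$11,334

Depreciable base = $37,002 − $3,000 = $34,002.
Sum of the years' digits = 3+2+1 = 6.
Year 1: $34,002 × 3/6 = $17,001. Book value $20,001.
Year 2: $34,002 × 2/6 = $11,334. Book value $8,667.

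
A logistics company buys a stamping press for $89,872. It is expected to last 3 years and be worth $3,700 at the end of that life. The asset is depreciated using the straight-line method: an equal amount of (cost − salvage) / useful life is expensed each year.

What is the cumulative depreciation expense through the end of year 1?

Depreciable base = $89,872 − $3,700 = $86,172.
Annual expense = $86,172 / 3 = $28,724.
End of year 1: book value $61,148.
Accumulated through year 1 = $89,872 − $61,148 = $28,724.

$28,724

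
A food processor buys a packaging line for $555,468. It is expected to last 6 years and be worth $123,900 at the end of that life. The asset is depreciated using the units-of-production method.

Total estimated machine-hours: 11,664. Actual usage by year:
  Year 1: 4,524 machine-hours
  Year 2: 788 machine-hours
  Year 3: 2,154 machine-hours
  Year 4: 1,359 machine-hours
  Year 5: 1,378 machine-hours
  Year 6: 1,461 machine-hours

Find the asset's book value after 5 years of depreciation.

Depreciable base = $555,468 − $123,900 = $431,568.
Rate = $431,568 / 11,664 machine-hours = $37 per machine-hour.
Year 1: 4,524 × $37 = $167,388. Book value $388,080.
Year 2: 788 × $37 = $29,156. Book value $358,924.
Year 3: 2,154 × $37 = $79,698. Book value $279,226.
Year 4: 1,359 × $37 = $50,283. Book value $228,943.
Year 5: 1,378 × $37 = $50,986. Book value $177,957.

$177,957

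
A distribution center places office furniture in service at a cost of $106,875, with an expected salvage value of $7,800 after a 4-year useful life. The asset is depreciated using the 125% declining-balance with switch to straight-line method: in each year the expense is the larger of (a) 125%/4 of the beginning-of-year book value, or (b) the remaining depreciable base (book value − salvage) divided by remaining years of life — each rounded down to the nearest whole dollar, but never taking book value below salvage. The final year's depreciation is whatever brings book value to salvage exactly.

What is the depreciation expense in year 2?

$22,961

Depreciable base = $106,875 − $7,800 = $99,075.
Year 1: DB = ⌊$106,875 × 125%/4⌋ = $33,398; SL = ⌊$99,075/4⌋ = $24,768 → take DB $33,398. Book value $73,477.
Year 2: DB = ⌊$73,477 × 125%/4⌋ = $22,961; SL = ⌊$65,677/3⌋ = $21,892 → take DB $22,961. Book value $50,516.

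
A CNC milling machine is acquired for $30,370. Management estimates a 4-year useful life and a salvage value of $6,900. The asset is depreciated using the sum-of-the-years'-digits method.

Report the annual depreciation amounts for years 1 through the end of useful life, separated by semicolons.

Depreciable base = $30,370 − $6,900 = $23,470.
Sum of the years' digits = 4+3+2+1 = 10.
Year 1: $23,470 × 4/10 = $9,388. Book value $20,982.
Year 2: $23,470 × 3/10 = $7,041. Book value $13,941.
Year 3: $23,470 × 2/10 = $4,694. Book value $9,247.
Year 4: $23,470 × 1/10 = $2,347. Book value $6,900.

$9,388; $7,041; $4,694; $2,347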